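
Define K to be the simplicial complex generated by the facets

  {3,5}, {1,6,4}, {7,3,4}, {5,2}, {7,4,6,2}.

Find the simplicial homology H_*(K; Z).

We work with the vertex ordering 1 < 2 < 3 < 4 < 5 < 6 < 7. The simplices of K, each written with vertices in increasing order, are:

  0-simplices (7): [1], [2], [3], [4], [5], [6], [7]
  1-simplices (12): [1,4], [1,6], [2,4], [2,5], [2,6], [2,7], [3,4], [3,5], [3,7], [4,6], [4,7], [6,7]
  2-simplices (6): [1,4,6], [2,4,6], [2,4,7], [2,6,7], [3,4,7], [4,6,7]
  3-simplices (1): [2,4,6,7]

Hence C_0 ≅ Z^7, C_1 ≅ Z^12, C_2 ≅ Z^6, C_3 ≅ Z^1.

Boundary ∂_1: C_1 → C_0 sends each edge [p,q] (with p < q) to q − p.
The 7×12 boundary matrix has rank 6 and Smith normal form diag(1,1,1,1,1,1).

∂_2: C_2 → C_1 sends each 2-simplex [p,q,r] to [q,r] − [p,r] + [p,q]. For instance
  ∂[4,6,7] = [6,7] − [4,7] + [4,6],
  ∂[2,4,7] = [4,7] − [2,7] + [2,4].
This gives a 12×6 integer matrix of rank 5; reducing to Smith normal form yields diagonal entries (1,1,1,1,1).

The boundary map ∂_3: C_3 → C_2 sends each 3-simplex σ to the alternating sum Σ_i (−1)^i (σ with its i-th vertex removed). For instance
  ∂[2,4,6,7] = [4,6,7] − [2,6,7] + [2,4,7] − [2,4,6].
The 6×1 boundary matrix has rank 1 and Smith normal form diag(1).

Computing H_k = (kernel of ∂_k) / (image of ∂_{k+1}):

  H_0: rank C_0 − rank ∂_1 = 7 − 6 = 1, and the invariant factors of ∂_1 are all 1, so H_0 ≅ Z.
  H_1: rank ker ∂_1 − rank ∂_2 = (12 − 6) − 5 = 1, and the invariant factors of ∂_2 are all 1, so H_1 ≅ Z.
  H_2: rank ker ∂_2 − rank ∂_3 = (6 − 5) − 1 = 0, and the invariant factors of ∂_3 are all 1, so H_2 ≅ 0.
  H_3: rank ker ∂_3 − rank ∂_4 = (1 − 1) − 0 = 0, and there is no ∂_4, so H_3 ≅ 0.

H_0 = Z,  H_1 = Z,  H_2 = 0,  H_3 = 0.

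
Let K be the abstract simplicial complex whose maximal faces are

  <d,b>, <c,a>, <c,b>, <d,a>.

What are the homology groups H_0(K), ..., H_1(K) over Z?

H_0 = Z,  H_1 = Z.

Order the vertices as a < b < c < d. Listing each simplex with vertices in this order, K has dimension 1 with simplices:

  0-simplices (4): a, b, c, d
  1-simplices (4): ac, ad, bc, bd

so the chain groups are C_0 ≅ Z^4, C_1 ≅ Z^4.

The boundary map ∂_1: C_1 → C_0 maps an edge to its endpoints' difference, ∂[p,q] = q − p.
The 4×4 boundary matrix has rank 3 and Smith normal form diag(1,1,1).

Computing H_k = (kernel of ∂_k) / (image of ∂_{k+1}):

  H_0: rank C_0 − rank ∂_1 = 4 − 3 = 1, and the invariant factors of ∂_1 are all 1, so H_0 = Z.
  H_1: rank ker ∂_1 − rank ∂_2 = (4 − 3) − 0 = 1, and there is no ∂_2, so H_1 = Z.

As a check, the Euler characteristic is 4 − 4 = 0, which agrees with 1 − 1 = 0.
(K is a triangulation of the circle S^1.)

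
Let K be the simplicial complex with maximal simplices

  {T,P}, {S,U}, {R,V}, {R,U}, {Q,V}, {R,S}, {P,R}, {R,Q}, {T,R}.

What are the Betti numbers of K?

b_0 = 1, b_1 = 3.

We work with the vertex ordering P < Q < R < S < T < U < V. The simplices of K, each written with vertices in increasing order, are:

  0-simplices (7): P, Q, R, S, T, U, V
  1-simplices (9): PR, PT, QR, QV, RS, RT, RU, RV, SU

giving chain groups C_0 ≅ Z^7, C_1 ≅ Z^9.

∂_1: C_1 → C_0 is given by ∂[p,q] = [q] − [p]. For instance
  ∂RS = S − R.
As a 7×9 matrix over Z this has rank 6, with invariant factors (1,1,1,1,1,1).

Computing H_k = (kernel of ∂_k) / (image of ∂_{k+1}):

  H_0: rank C_0 − rank ∂_1 = 7 − 6 = 1, and the invariant factors of ∂_1 are all 1, so H_0 ≅ Z.
  H_1: rank ker ∂_1 − rank ∂_2 = (9 − 6) − 0 = 3, and there is no ∂_2, so H_1 ≅ Z^3.

(K is a triangulation of a wedge of 3 circles.)

Hence the Betti numbers are b_0 = 1, b_1 = 3.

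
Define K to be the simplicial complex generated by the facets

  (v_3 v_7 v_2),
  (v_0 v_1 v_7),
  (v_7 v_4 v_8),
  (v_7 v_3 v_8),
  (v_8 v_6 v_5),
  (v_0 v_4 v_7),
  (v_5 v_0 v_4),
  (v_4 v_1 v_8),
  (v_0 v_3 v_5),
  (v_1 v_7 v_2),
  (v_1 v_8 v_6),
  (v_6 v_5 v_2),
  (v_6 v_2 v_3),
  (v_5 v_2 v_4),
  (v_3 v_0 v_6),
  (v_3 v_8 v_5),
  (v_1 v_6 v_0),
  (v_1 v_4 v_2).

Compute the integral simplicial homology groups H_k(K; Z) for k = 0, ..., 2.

We work with the vertex ordering v_0 < v_1 < v_2 < v_3 < v_4 < v_5 < v_6 < v_7 < v_8. The simplices of K, each written with vertices in increasing order, are:

  0-simplices (9): [v_0], [v_1], [v_2], [v_3], [v_4], [v_5], [v_6], [v_7], [v_8]
  1-simplices (27): (27 of them)
  2-simplices (18): (18 of them)

Hence C_0 ≅ Z^9, C_1 ≅ Z^27, C_2 ≅ Z^18.

Boundary ∂_1: C_1 → C_0 is given by ∂[p,q] = [q] − [p].
As a 9×27 matrix over Z this has rank 8, with invariant factors (1,1,1,1,1,1,1,1).

Boundary ∂_2: C_2 → C_1 acts by ∂[p,q,r] = [q,r] − [p,r] + [p,q]. For instance
  ∂[v_1,v_2,v_4] = [v_2,v_4] − [v_1,v_4] + [v_1,v_2],
  ∂[v_5,v_6,v_8] = [v_6,v_8] − [v_5,v_8] + [v_5,v_6].
The 27×18 boundary matrix has rank 18 and Smith normal form diag(1,1,1,1,1,1,1,1,1,1,1,1,1,1,1,1,1,2).

Now H_k = ker ∂_k / im ∂_{k+1}, so:

  H_0: rank C_0 − rank ∂_1 = 9 − 8 = 1, and the invariant factors of ∂_1 are all 1, so H_0 = Z.
  H_1: rank ker ∂_1 − rank ∂_2 = (27 − 8) − 18 = 1, and ∂_2 has invariant factor 2 > 1, so H_1 = Z ⊕ Z/2Z.
  H_2: rank ker ∂_2 − rank ∂_3 = (18 − 18) − 0 = 0, and there is no ∂_3, so H_2 = 0.

H_0 ≅ Z,  H_1 ≅ Z ⊕ Z/2Z,  H_2 = 0.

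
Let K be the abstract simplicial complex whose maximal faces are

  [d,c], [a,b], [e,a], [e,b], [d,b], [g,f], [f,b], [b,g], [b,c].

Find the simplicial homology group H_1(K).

Order the vertices as a < b < c < d < e < f < g. Listing each simplex with vertices in this order, K has dimension 1 with simplices:

  0-simplices (7): a, b, c, d, e, f, g
  1-simplices (9): ab, ae, bc, bd, be, bf, bg, cd, fg

so the chain groups are C_0 ≅ Z^7, C_1 ≅ Z^9.

∂_1: C_1 → C_0 maps an edge to its endpoints' difference, ∂[p,q] = q − p.
This gives a 7×9 integer matrix of rank 6; reducing to Smith normal form yields diagonal entries (1,1,1,1,1,1).

Computing H_k = (kernel of ∂_k) / (image of ∂_{k+1}):

  H_1: rank ker ∂_1 − rank ∂_2 = (9 − 6) − 0 = 3, and there is no ∂_2, so H_1 = Z^3.

H_1 = Z^3.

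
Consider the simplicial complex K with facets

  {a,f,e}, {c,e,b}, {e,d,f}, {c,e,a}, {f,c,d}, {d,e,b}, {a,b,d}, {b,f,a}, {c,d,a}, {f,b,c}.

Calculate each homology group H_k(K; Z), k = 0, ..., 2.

H_0 ≅ Z,  H_1 ≅ Z/2,  H_2 = 0.

K has 6 vertices, 15 edges, 10 triangles.
rank ∂_0 = 0, rank ∂_1 = 5 ⇒ b_0 = 6 − 0 − 5 = 1; all invariant factors of ∂_1 are 1 so no torsion. So H_0 = Z.
rank ∂_1 = 5, rank ∂_2 = 10 ⇒ b_1 = 15 − 5 − 10 = 0; ∂_2 has invariant factor(s) [2] giving torsion. So H_1 = Z/2.
rank ∂_2 = 10, rank ∂_3 = 0 ⇒ b_2 = 10 − 10 − 0 = 0. So H_2 = 0.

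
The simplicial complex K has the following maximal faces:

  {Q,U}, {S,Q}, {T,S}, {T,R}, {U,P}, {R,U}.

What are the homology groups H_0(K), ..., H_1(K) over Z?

H_0 = Z,  H_1 = Z.

Order the vertices as P < Q < R < S < T < U. Listing each simplex with vertices in this order, K has dimension 1 with simplices:

  0-simplices (6): P, Q, R, S, T, U
  1-simplices (6): PU, QS, QU, RT, RU, ST

giving chain groups C_0 ≅ Z^6, C_1 ≅ Z^6.

Boundary ∂_1: C_1 → C_0 sends each edge [p,q] (with p < q) to q − p. For instance
  ∂PU = U − P.
This gives a 6×6 integer matrix of rank 5; reducing to Smith normal form yields diagonal entries (1,1,1,1,1).

Now H_k = ker ∂_k / im ∂_{k+1}, so:

  H_0: rank C_0 − rank ∂_1 = 6 − 5 = 1, and the invariant factors of ∂_1 are all 1, so H_0 ≅ Z.
  H_1: rank ker ∂_1 − rank ∂_2 = (6 − 5) − 0 = 1, and there is no ∂_2, so H_1 ≅ Z.

As a check, the Euler characteristic is 6 − 6 = 0, which agrees with 1 − 1 = 0.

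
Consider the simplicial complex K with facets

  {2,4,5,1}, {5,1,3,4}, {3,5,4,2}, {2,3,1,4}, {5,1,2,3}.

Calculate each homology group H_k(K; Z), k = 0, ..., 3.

H_0 ≅ Z,  H_1 = 0,  H_2 = 0,  H_3 ≅ Z.

K has 5 vertices, 10 edges, 10 triangles, 5 3-simplices.
rank ∂_0 = 0, rank ∂_1 = 4 ⇒ b_0 = 5 − 0 − 4 = 1; all invariant factors of ∂_1 are 1 so no torsion. So H_0 = Z.
rank ∂_1 = 4, rank ∂_2 = 6 ⇒ b_1 = 10 − 4 − 6 = 0; all invariant factors of ∂_2 are 1 so no torsion. So H_1 = 0.
rank ∂_2 = 6, rank ∂_3 = 4 ⇒ b_2 = 10 − 6 − 4 = 0; all invariant factors of ∂_3 are 1 so no torsion. So H_2 = 0.
rank ∂_3 = 4, rank ∂_4 = 0 ⇒ b_3 = 5 − 4 − 0 = 1. So H_3 = Z.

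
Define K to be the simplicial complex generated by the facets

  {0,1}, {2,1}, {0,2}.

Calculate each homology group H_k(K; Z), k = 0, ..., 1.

H_0 = Z,  H_1 = Z.

Take the total order 0 < 1 < 2 on the vertex set. Then K (dimension 1) consists of the simplices:

  0-simplices (3): [0], [1], [2]
  1-simplices (3): [0,1], [0,2], [1,2]

Hence C_0 ≅ Z^3, C_1 ≅ Z^3.

∂_1: C_1 → C_0 sends each edge [p,q] (with p < q) to q − p. For instance
  ∂[0,1] = [1] − [0].
This gives a 3×3 integer matrix of rank 2; reducing to Smith normal form yields diagonal entries (1,1).

Computing H_k = (kernel of ∂_k) / (image of ∂_{k+1}):

  H_0: rank C_0 − rank ∂_1 = 3 − 2 = 1, and the invariant factors of ∂_1 are all 1, so H_0 = Z.
  H_1: rank ker ∂_1 − rank ∂_2 = (3 − 2) − 0 = 1, and there is no ∂_2, so H_1 = Z.

As a check, the Euler characteristic is 3 − 3 = 0, which agrees with 1 − 1 = 0.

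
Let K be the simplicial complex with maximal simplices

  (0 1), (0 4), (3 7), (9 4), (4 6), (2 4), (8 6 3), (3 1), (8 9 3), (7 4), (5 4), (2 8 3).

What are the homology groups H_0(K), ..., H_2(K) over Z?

H_0 ≅ Z,  H_1 ≅ Z^4,  H_2 = 0.

We work with the vertex ordering 0 < 1 < 2 < 3 < 4 < 5 < 6 < 7 < 8 < 9. The simplices of K, each written with vertices in increasing order, are:

  0-simplices (10): [0], [1], [2], [3], [4], [5], [6], [7], [8], [9]
  1-simplices (16): [0,1], [0,4], [1,3], [2,3], [2,4], [2,8], [3,6], [3,7], [3,8], [3,9], [4,5], [4,6], [4,7], [4,9], [6,8], [8,9]
  2-simplices (3): [2,3,8], [3,6,8], [3,8,9]

so the chain groups are C_0 ≅ Z^10, C_1 ≅ Z^16, C_2 ≅ Z^3.

Boundary ∂_1: C_1 → C_0 maps an edge to its endpoints' difference, ∂[p,q] = q − p. For instance
  ∂[3,6] = [6] − [3].
This gives a 10×16 integer matrix of rank 9; reducing to Smith normal form yields diagonal entries (1,1,1,1,1,1,1,1,1).

Boundary ∂_2: C_2 → C_1 maps a triangle to the signed sum of its edges. For instance
  ∂[3,6,8] = [6,8] − [3,8] + [3,6],
  ∂[3,8,9] = [8,9] − [3,9] + [3,8].
As a 16×3 matrix over Z this has rank 3, with invariant factors (1,1,1).

Now H_k = ker ∂_k / im ∂_{k+1}, so:

  H_0: rank C_0 − rank ∂_1 = 10 − 9 = 1, and the invariant factors of ∂_1 are all 1, so H_0 ≅ Z.
  H_1: rank ker ∂_1 − rank ∂_2 = (16 − 9) − 3 = 4, and the invariant factors of ∂_2 are all 1, so H_1 ≅ Z^4.
  H_2: rank ker ∂_2 − rank ∂_3 = (3 − 3) − 0 = 0, and there is no ∂_3, so H_2 ≅ 0.

As a check, the Euler characteristic is 10 − 16 + 3 = -3, which agrees with 1 − 4 + 0 = -3.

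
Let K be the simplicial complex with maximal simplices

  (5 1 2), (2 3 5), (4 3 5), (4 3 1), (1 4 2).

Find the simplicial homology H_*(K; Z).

Take the total order 1 < 2 < 3 < 4 < 5 on the vertex set. Then K (dimension 2) consists of the simplices:

  0-simplices (5): [1], [2], [3], [4], [5]
  1-simplices (10): [1,2], [1,3], [1,4], [1,5], [2,3], [2,4], [2,5], [3,4], [3,5], [4,5]
  2-simplices (5): [1,2,4], [1,2,5], [1,3,4], [2,3,5], [3,4,5]

giving chain groups C_0 ≅ Z^5, C_1 ≅ Z^10, C_2 ≅ Z^5.

Boundary ∂_1: C_1 → C_0 sends each edge [p,q] (with p < q) to q − p.
The resulting 5×10 matrix has rank 4, and its Smith normal form has invariant factors (1,1,1,1).

The boundary map ∂_2: C_2 → C_1 maps a triangle to the signed sum of its edges. For instance
  ∂[1,2,5] = [2,5] − [1,5] + [1,2],
  ∂[1,2,4] = [2,4] − [1,4] + [1,2].
The 10×5 boundary matrix has rank 5 and Smith normal form diag(1,1,1,1,1).

Now H_k = ker ∂_k / im ∂_{k+1}, so:

  H_0: rank C_0 − rank ∂_1 = 5 − 4 = 1, and the invariant factors of ∂_1 are all 1, so H_0 = Z.
  H_1: rank ker ∂_1 − rank ∂_2 = (10 − 4) − 5 = 1, and the invariant factors of ∂_2 are all 1, so H_1 = Z.
  H_2: rank ker ∂_2 − rank ∂_3 = (5 − 5) − 0 = 0, and there is no ∂_3, so H_2 = 0.

As a check, the Euler characteristic is 5 − 10 + 5 = 0, which agrees with 1 − 1 + 0 = 0.

H_0 ≅ Z,  H_1 ≅ Z,  H_2 = 0.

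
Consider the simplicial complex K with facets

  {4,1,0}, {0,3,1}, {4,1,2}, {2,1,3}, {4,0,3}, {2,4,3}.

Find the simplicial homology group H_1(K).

H_1 ≅ 0.

K has 5 vertices, 9 edges, 6 triangles.
rank ∂_1 = 4, rank ∂_2 = 5 ⇒ b_1 = 9 − 4 − 5 = 0; all invariant factors of ∂_2 are 1 so no torsion. So H_1 = 0.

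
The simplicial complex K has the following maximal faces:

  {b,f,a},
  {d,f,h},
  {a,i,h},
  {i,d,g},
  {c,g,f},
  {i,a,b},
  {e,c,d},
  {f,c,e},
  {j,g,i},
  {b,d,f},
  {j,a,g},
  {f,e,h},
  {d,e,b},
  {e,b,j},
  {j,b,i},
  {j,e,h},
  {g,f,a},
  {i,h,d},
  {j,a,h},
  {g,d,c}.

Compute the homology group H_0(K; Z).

H_0 = Z.

K has 10 vertices, 30 edges, 20 triangles.
rank ∂_0 = 0, rank ∂_1 = 9 ⇒ b_0 = 10 − 0 − 9 = 1; all invariant factors of ∂_1 are 1 so no torsion. So H_0 = Z.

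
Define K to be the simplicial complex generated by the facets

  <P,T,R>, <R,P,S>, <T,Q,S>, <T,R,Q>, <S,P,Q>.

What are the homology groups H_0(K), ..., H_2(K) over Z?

Fix the vertex order P < Q < R < S < T and write every simplex with vertices in increasing order. Then dim K = 2 and the simplices of K are:

  0-simplices (5): P, Q, R, S, T
  1-simplices (10): PQ, PR, PS, PT, QR, QS, QT, RS, RT, ST
  2-simplices (5): PQS, PRS, PRT, QRT, QST

so the chain groups are C_0 ≅ Z^5, C_1 ≅ Z^10, C_2 ≅ Z^5.

∂_1: C_1 → C_0 is given by ∂[p,q] = [q] − [p].
The 5×10 boundary matrix has rank 4 and Smith normal form diag(1,1,1,1).

Boundary ∂_2: C_2 → C_1 acts by ∂[p,q,r] = [q,r] − [p,r] + [p,q]. For instance
  ∂QST = ST − QT + QS,
  ∂PRS = RS − PS + PR.
This gives a 10×5 integer matrix of rank 5; reducing to Smith normal form yields diagonal entries (1,1,1,1,1).

Computing H_k = (kernel of ∂_k) / (image of ∂_{k+1}):

  H_0: rank C_0 − rank ∂_1 = 5 − 4 = 1, and the invariant factors of ∂_1 are all 1, so H_0 ≅ Z.
  H_1: rank ker ∂_1 − rank ∂_2 = (10 − 4) − 5 = 1, and the invariant factors of ∂_2 are all 1, so H_1 ≅ Z.
  H_2: rank ker ∂_2 − rank ∂_3 = (5 − 5) − 0 = 0, and there is no ∂_3, so H_2 ≅ 0.

H_0 ≅ Z,  H_1 ≅ Z,  H_2 = 0.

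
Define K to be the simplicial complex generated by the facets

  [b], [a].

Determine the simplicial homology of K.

H_0 = Z^2.

Take the total order a < b on the vertex set. Then K (dimension 0) consists of the simplices:

  0-simplices (2): a, b

giving chain groups C_0 ≅ Z^2.

Reading off H_k = ker ∂_k / im ∂_{k+1}:

  H_0: rank C_0 − rank ∂_1 = 2 − 0 = 2, and there is no ∂_1, so H_0 ≅ Z^2.

(K is a triangulation of a set of 2 points.)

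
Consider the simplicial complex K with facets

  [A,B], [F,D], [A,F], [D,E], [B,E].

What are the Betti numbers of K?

Take the total order A < B < D < E < F on the vertex set. Then K (dimension 1) consists of the simplices:

  0-simplices (5): A, B, D, E, F
  1-simplices (5): AB, AF, BE, DE, DF

giving chain groups C_0 ≅ Z^5, C_1 ≅ Z^5.

∂_1: C_1 → C_0 is given by ∂[p,q] = [q] − [p]. For instance
  ∂AB = B − A.
The 5×5 boundary matrix has rank 4 and Smith normal form diag(1,1,1,1).

From H_k ≅ ker(∂_k) / im(∂_{k+1}) we obtain:

  H_0: rank C_0 − rank ∂_1 = 5 − 4 = 1, and the invariant factors of ∂_1 are all 1, so H_0 = Z.
  H_1: rank ker ∂_1 − rank ∂_2 = (5 − 4) − 0 = 1, and there is no ∂_2, so H_1 = Z.

Hence the Betti numbers are b_0 = 1, b_1 = 1.

b_0 = 1, b_1 = 1.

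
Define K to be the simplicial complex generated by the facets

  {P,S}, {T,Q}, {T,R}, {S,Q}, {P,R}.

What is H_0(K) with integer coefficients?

Order the vertices as P < Q < R < S < T. Listing each simplex with vertices in this order, K has dimension 1 with simplices:

  0-simplices (5): P, Q, R, S, T
  1-simplices (5): PR, PS, QS, QT, RT

so the chain groups are C_0 ≅ Z^5, C_1 ≅ Z^5.

The boundary map ∂_1: C_1 → C_0 is given by ∂[p,q] = [q] − [p]. For instance
  ∂QS = S − Q.
This gives a 5×5 integer matrix of rank 4; reducing to Smith normal form yields diagonal entries (1,1,1,1).

Now H_k = ker ∂_k / im ∂_{k+1}, so:

  H_0: rank C_0 − rank ∂_1 = 5 − 4 = 1, and the invariant factors of ∂_1 are all 1, so H_0 = Z.

(K is a triangulation of the circle S^1.)

H_0 = Z.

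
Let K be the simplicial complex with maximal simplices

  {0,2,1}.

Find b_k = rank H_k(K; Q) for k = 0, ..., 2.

Order the vertices as 0 < 1 < 2. Listing each simplex with vertices in this order, K has dimension 2 with simplices:

  0-simplices (3): [0], [1], [2]
  1-simplices (3): [0,1], [0,2], [1,2]
  2-simplices (1): [0,1,2]

giving chain groups C_0 ≅ Z^3, C_1 ≅ Z^3, C_2 ≅ Z^1.

The boundary map ∂_1: C_1 → C_0 is given by ∂[p,q] = [q] − [p].
The 3×3 boundary matrix has rank 2 and Smith normal form diag(1,1).

∂_2: C_2 → C_1 acts by ∂[p,q,r] = [q,r] − [p,r] + [p,q]. For instance
  ∂[0,1,2] = [1,2] − [0,2] + [0,1].
The 3×1 boundary matrix has rank 1 and Smith normal form diag(1).

Computing H_k = (kernel of ∂_k) / (image of ∂_{k+1}):

  H_0: rank C_0 − rank ∂_1 = 3 − 2 = 1, and the invariant factors of ∂_1 are all 1, so H_0 ≅ Z.
  H_1: rank ker ∂_1 − rank ∂_2 = (3 − 2) − 1 = 0, and the invariant factors of ∂_2 are all 1, so H_1 ≅ 0.
  H_2: rank ker ∂_2 − rank ∂_3 = (1 − 1) − 0 = 0, and there is no ∂_3, so H_2 ≅ 0.

Hence the Betti numbers are b_0 = 1, b_1 = 0, b_2 = 0.

b_0 = 1, b_1 = 0, b_2 = 0.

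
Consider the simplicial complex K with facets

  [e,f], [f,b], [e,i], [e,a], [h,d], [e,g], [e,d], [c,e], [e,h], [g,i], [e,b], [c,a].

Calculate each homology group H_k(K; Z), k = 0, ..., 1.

H_0 ≅ Z,  H_1 ≅ Z^4.

Take the total order a < b < c < d < e < f < g < h < i on the vertex set. Then K (dimension 1) consists of the simplices:

  0-simplices (9): a, b, c, d, e, f, g, h, i
  1-simplices (12): ac, ae, be, bf, ce, de, dh, ef, eg, eh, ei, gi

Hence C_0 ≅ Z^9, C_1 ≅ Z^12.

Boundary ∂_1: C_1 → C_0 sends each edge [p,q] (with p < q) to q − p. For instance
  ∂be = e − b.
The 9×12 boundary matrix has rank 8 and Smith normal form diag(1,1,1,1,1,1,1,1).

From H_k ≅ ker(∂_k) / im(∂_{k+1}) we obtain:

  H_0: rank C_0 − rank ∂_1 = 9 − 8 = 1, and the invariant factors of ∂_1 are all 1, so H_0 ≅ Z.
  H_1: rank ker ∂_1 − rank ∂_2 = (12 − 8) − 0 = 4, and there is no ∂_2, so H_1 ≅ Z^4.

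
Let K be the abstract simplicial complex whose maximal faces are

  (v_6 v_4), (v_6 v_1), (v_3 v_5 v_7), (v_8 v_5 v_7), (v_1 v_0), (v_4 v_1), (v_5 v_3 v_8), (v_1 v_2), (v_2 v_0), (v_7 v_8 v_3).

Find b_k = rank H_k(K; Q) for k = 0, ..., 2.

Fix the vertex order v_0 < v_1 < v_2 < v_3 < v_4 < v_5 < v_6 < v_7 < v_8 and write every simplex with vertices in increasing order. Then dim K = 2 and the simplices of K are:

  0-simplices (9): [v_0], [v_1], [v_2], [v_3], [v_4], [v_5], [v_6], [v_7], [v_8]
  1-simplices (12): [v_0,v_1], [v_0,v_2], [v_1,v_2], [v_1,v_4], [v_1,v_6], [v_3,v_5], [v_3,v_7], [v_3,v_8], [v_4,v_6], [v_5,v_7], [v_5,v_8], [v_7,v_8]
  2-simplices (4): [v_3,v_5,v_7], [v_3,v_5,v_8], [v_3,v_7,v_8], [v_5,v_7,v_8]

Hence C_0 ≅ Z^9, C_1 ≅ Z^12, C_2 ≅ Z^4.

The boundary map ∂_1: C_1 → C_0 is given by ∂[p,q] = [q] − [p]. For instance
  ∂[v_3,v_8] = [v_8] − [v_3].
This gives a 9×12 integer matrix of rank 7; reducing to Smith normal form yields diagonal entries (1,1,1,1,1,1,1).

∂_2: C_2 → C_1 maps a triangle to the signed sum of its edges. For instance
  ∂[v_3,v_5,v_7] = [v_5,v_7] − [v_3,v_7] + [v_3,v_5],
  ∂[v_3,v_5,v_8] = [v_5,v_8] − [v_3,v_8] + [v_3,v_5].
This gives a 12×4 integer matrix of rank 3; reducing to Smith normal form yields diagonal entries (1,1,1).

Computing H_k = (kernel of ∂_k) / (image of ∂_{k+1}):

  H_0: rank C_0 − rank ∂_1 = 9 − 7 = 2, and the invariant factors of ∂_1 are all 1, so H_0 = Z^2.
  H_1: rank ker ∂_1 − rank ∂_2 = (12 − 7) − 3 = 2, and the invariant factors of ∂_2 are all 1, so H_1 = Z^2.
  H_2: rank ker ∂_2 − rank ∂_3 = (4 − 3) − 0 = 1, and there is no ∂_3, so H_2 = Z.

Hence the Betti numbers are b_0 = 2, b_1 = 2, b_2 = 1.

b_0 = 2, b_1 = 2, b_2 = 1.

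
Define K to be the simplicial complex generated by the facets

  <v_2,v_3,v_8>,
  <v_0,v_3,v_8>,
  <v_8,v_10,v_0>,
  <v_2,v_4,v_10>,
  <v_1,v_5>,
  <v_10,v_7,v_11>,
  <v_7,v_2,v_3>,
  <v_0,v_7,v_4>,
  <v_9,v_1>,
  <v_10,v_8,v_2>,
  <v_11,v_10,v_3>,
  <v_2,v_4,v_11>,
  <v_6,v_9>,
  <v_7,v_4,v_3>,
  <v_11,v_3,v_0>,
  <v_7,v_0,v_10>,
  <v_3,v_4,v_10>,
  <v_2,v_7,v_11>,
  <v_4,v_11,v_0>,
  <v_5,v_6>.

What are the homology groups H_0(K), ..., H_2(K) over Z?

H_0 = Z^2,  H_1 = Z^3,  H_2 = Z.

We work with the vertex ordering v_0 < v_1 < v_2 < v_3 < v_4 < v_5 < v_6 < v_7 < v_8 < v_9 < v_10 < v_11. The simplices of K, each written with vertices in increasing order, are:

  0-simplices (12): [v_0], [v_1], [v_2], [v_3], [v_4], [v_5], [v_6], [v_7], [v_8], [v_9], [v_10], [v_11]
  1-simplices (28): (28 of them)
  2-simplices (16): (16 of them)

so the chain groups are C_0 ≅ Z^12, C_1 ≅ Z^28, C_2 ≅ Z^16.

The boundary map ∂_1: C_1 → C_0 is given by ∂[p,q] = [q] − [p]. For instance
  ∂[v_10,v_11] = [v_11] − [v_10].
This gives a 12×28 integer matrix of rank 10; reducing to Smith normal form yields diagonal entries (1,1,1,1,1,1,1,1,1,1).

The boundary map ∂_2: C_2 → C_1 sends each 2-simplex [p,q,r] to [q,r] − [p,r] + [p,q]. For instance
  ∂[v_0,v_3,v_8] = [v_3,v_8] − [v_0,v_8] + [v_0,v_3],
  ∂[v_7,v_10,v_11] = [v_10,v_11] − [v_7,v_11] + [v_7,v_10].
This gives a 28×16 integer matrix of rank 15; reducing to Smith normal form yields diagonal entries (1,1,1,1,1,1,1,1,1,1,1,1,1,1,1).

Computing H_k = (kernel of ∂_k) / (image of ∂_{k+1}):

  H_0: rank C_0 − rank ∂_1 = 12 − 10 = 2, and the invariant factors of ∂_1 are all 1, so H_0 ≅ Z^2.
  H_1: rank ker ∂_1 − rank ∂_2 = (28 − 10) − 15 = 3, and the invariant factors of ∂_2 are all 1, so H_1 ≅ Z^3.
  H_2: rank ker ∂_2 − rank ∂_3 = (16 − 15) − 0 = 1, and there is no ∂_3, so H_2 ≅ Z.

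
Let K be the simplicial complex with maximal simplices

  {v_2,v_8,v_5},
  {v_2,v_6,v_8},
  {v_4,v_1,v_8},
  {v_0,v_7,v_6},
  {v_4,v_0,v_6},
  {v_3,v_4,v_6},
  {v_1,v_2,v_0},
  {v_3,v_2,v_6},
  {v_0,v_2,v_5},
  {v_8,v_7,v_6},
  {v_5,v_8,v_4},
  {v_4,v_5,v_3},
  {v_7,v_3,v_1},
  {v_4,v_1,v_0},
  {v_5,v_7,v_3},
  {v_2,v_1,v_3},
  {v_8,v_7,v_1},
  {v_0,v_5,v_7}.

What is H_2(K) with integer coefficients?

H_2 ≅ Z.

We work with the vertex ordering v_0 < v_1 < v_2 < v_3 < v_4 < v_5 < v_6 < v_7 < v_8. The simplices of K, each written with vertices in increasing order, are:

  0-simplices (9): [v_0], [v_1], [v_2], [v_3], [v_4], [v_5], [v_6], [v_7], [v_8]
  1-simplices (27): (27 of them)
  2-simplices (18): (18 of them)

giving chain groups C_0 ≅ Z^9, C_1 ≅ Z^27, C_2 ≅ Z^18.

The boundary map ∂_1: C_1 → C_0 sends each edge [p,q] (with p < q) to q − p. For instance
  ∂[v_3,v_6] = [v_6] − [v_3].
This gives a 9×27 integer matrix of rank 8; reducing to Smith normal form yields diagonal entries (1,1,1,1,1,1,1,1).

The boundary map ∂_2: C_2 → C_1 sends each 2-simplex [p,q,r] to [q,r] − [p,r] + [p,q]. For instance
  ∂[v_4,v_5,v_8] = [v_5,v_8] − [v_4,v_8] + [v_4,v_5],
  ∂[v_3,v_4,v_6] = [v_4,v_6] − [v_3,v_6] + [v_3,v_4].
As a 27×18 matrix over Z this has rank 17, with invariant factors (1,1,1,1,1,1,1,1,1,1,1,1,1,1,1,1,1).

Computing H_k = (kernel of ∂_k) / (image of ∂_{k+1}):

  H_2: rank ker ∂_2 − rank ∂_3 = (18 − 17) − 0 = 1, and there is no ∂_3, so H_2 ≅ Z.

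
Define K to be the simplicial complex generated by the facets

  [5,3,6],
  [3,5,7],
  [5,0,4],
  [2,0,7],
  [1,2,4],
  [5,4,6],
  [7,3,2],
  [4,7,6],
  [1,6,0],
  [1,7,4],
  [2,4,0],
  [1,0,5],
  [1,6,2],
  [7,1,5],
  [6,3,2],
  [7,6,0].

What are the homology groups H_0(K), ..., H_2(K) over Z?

Take the total order 0 < 1 < 2 < 3 < 4 < 5 < 6 < 7 on the vertex set. Then K (dimension 2) consists of the simplices:

  0-simplices (8): [0], [1], [2], [3], [4], [5], [6], [7]
  1-simplices (24): (24 of them)
  2-simplices (16): [0,1,5], [0,1,6], [0,2,4], [0,2,7], [0,4,5], [0,6,7], [1,2,4], [1,2,6], [1,4,7], [1,5,7], [2,3,6], [2,3,7], [3,5,6], [3,5,7], [4,5,6], [4,6,7]

so the chain groups are C_0 ≅ Z^8, C_1 ≅ Z^24, C_2 ≅ Z^16.

Boundary ∂_1: C_1 → C_0 sends each edge [p,q] (with p < q) to q − p. For instance
  ∂[1,7] = [7] − [1].
As a 8×24 matrix over Z this has rank 7, with invariant factors (1,1,1,1,1,1,1).

Boundary ∂_2: C_2 → C_1 acts by ∂[p,q,r] = [q,r] − [p,r] + [p,q]. For instance
  ∂[0,2,4] = [2,4] − [0,4] + [0,2],
  ∂[2,3,7] = [3,7] − [2,7] + [2,3].
The 24×16 boundary matrix has rank 15 and Smith normal form diag(1,1,1,1,1,1,1,1,1,1,1,1,1,1,1).

Reading off H_k = ker ∂_k / im ∂_{k+1}:

  H_0: rank C_0 − rank ∂_1 = 8 − 7 = 1, and the invariant factors of ∂_1 are all 1, so H_0 ≅ Z.
  H_1: rank ker ∂_1 − rank ∂_2 = (24 − 7) − 15 = 2, and the invariant factors of ∂_2 are all 1, so H_1 ≅ Z^2.
  H_2: rank ker ∂_2 − rank ∂_3 = (16 − 15) − 0 = 1, and there is no ∂_3, so H_2 ≅ Z.

As a check, the Euler characteristic is 8 − 24 + 16 = 0, which agrees with 1 − 2 + 1 = 0.

H_0 = Z,  H_1 = Z^2,  H_2 = Z.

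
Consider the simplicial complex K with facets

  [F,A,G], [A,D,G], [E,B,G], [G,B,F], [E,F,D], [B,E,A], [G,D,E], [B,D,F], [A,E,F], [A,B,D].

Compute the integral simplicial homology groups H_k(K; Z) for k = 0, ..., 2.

We work with the vertex ordering A < B < D < E < F < G. The simplices of K, each written with vertices in increasing order, are:

  0-simplices (6): A, B, D, E, F, G
  1-simplices (15): AB, AD, AE, AF, AG, BD, BE, BF, BG, DE, DF, DG, EF, EG, FG
  2-simplices (10): ABD, ABE, ADG, AEF, AFG, BDF, BEG, BFG, DEF, DEG

giving chain groups C_0 ≅ Z^6, C_1 ≅ Z^15, C_2 ≅ Z^10.

The boundary map ∂_1: C_1 → C_0 is given by ∂[p,q] = [q] − [p].
As a 6×15 matrix over Z this has rank 5, with invariant factors (1,1,1,1,1).

The boundary map ∂_2: C_2 → C_1 acts by ∂[p,q,r] = [q,r] − [p,r] + [p,q]. For instance
  ∂DEF = EF − DF + DE,
  ∂AEF = EF − AF + AE.
This gives a 15×10 integer matrix of rank 10; reducing to Smith normal form yields diagonal entries (1,1,1,1,1,1,1,1,1,2).

Reading off H_k = ker ∂_k / im ∂_{k+1}:

  H_0: rank C_0 − rank ∂_1 = 6 − 5 = 1, and the invariant factors of ∂_1 are all 1, so H_0 ≅ Z.
  H_1: rank ker ∂_1 − rank ∂_2 = (15 − 5) − 10 = 0, and ∂_2 has invariant factor 2 > 1, so H_1 ≅ Z/2.
  H_2: rank ker ∂_2 − rank ∂_3 = (10 − 10) − 0 = 0, and there is no ∂_3, so H_2 ≅ 0.

(K is a triangulation of the real projective plane RP^2.)

H_0 = Z,  H_1 = Z/2,  H_2 = 0.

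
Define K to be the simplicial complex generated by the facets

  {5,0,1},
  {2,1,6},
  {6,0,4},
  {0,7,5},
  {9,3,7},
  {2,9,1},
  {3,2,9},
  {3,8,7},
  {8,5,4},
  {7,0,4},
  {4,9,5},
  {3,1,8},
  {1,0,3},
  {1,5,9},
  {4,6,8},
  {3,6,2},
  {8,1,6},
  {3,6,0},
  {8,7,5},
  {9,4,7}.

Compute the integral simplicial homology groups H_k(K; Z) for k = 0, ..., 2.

H_0 ≅ Z,  H_1 ≅ Z ⊕ Z_2,  H_2 = 0.

Take the total order 0 < 1 < 2 < 3 < 4 < 5 < 6 < 7 < 8 < 9 on the vertex set. Then K (dimension 2) consists of the simplices:

  0-simplices (10): [0], [1], [2], [3], [4], [5], [6], [7], [8], [9]
  1-simplices (30): (30 of them)
  2-simplices (20): (20 of them)

so the chain groups are C_0 ≅ Z^10, C_1 ≅ Z^30, C_2 ≅ Z^20.

∂_1: C_1 → C_0 maps an edge to its endpoints' difference, ∂[p,q] = q − p.
As a 10×30 matrix over Z this has rank 9, with invariant factors (1,1,1,1,1,1,1,1,1).

Boundary ∂_2: C_2 → C_1 maps a triangle to the signed sum of its edges. For instance
  ∂[4,5,8] = [5,8] − [4,8] + [4,5],
  ∂[1,3,8] = [3,8] − [1,8] + [1,3].
The resulting 30×20 matrix has rank 20, and its Smith normal form has invariant factors (1,1,1,1,1,1,1,1,1,1,1,1,1,1,1,1,1,1,1,2).

Reading off H_k = ker ∂_k / im ∂_{k+1}:

  H_0: rank C_0 − rank ∂_1 = 10 − 9 = 1, and the invariant factors of ∂_1 are all 1, so H_0 = Z.
  H_1: rank ker ∂_1 − rank ∂_2 = (30 − 9) − 20 = 1, and ∂_2 has invariant factor 2 > 1, so H_1 = Z ⊕ Z_2.
  H_2: rank ker ∂_2 − rank ∂_3 = (20 − 20) − 0 = 0, and there is no ∂_3, so H_2 = 0.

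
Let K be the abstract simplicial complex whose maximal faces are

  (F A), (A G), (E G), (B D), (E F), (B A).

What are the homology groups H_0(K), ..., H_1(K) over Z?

H_0 = Z,  H_1 = Z.

Take the total order A < B < D < E < F < G on the vertex set. Then K (dimension 1) consists of the simplices:

  0-simplices (6): A, B, D, E, F, G
  1-simplices (6): AB, AF, AG, BD, EF, EG

Hence C_0 ≅ Z^6, C_1 ≅ Z^6.

∂_1: C_1 → C_0 maps an edge to its endpoints' difference, ∂[p,q] = q − p. For instance
  ∂BD = D − B.
The resulting 6×6 matrix has rank 5, and its Smith normal form has invariant factors (1,1,1,1,1).

From H_k ≅ ker(∂_k) / im(∂_{k+1}) we obtain:

  H_0: rank C_0 − rank ∂_1 = 6 − 5 = 1, and the invariant factors of ∂_1 are all 1, so H_0 ≅ Z.
  H_1: rank ker ∂_1 − rank ∂_2 = (6 − 5) − 0 = 1, and there is no ∂_2, so H_1 ≅ Z.

As a check, the Euler characteristic is 6 − 6 = 0, which agrees with 1 − 1 = 0.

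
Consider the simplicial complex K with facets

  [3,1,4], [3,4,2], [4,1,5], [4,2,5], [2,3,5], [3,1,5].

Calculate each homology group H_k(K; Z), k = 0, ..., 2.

We work with the vertex ordering 1 < 2 < 3 < 4 < 5. The simplices of K, each written with vertices in increasing order, are:

  0-simplices (5): [1], [2], [3], [4], [5]
  1-simplices (9): [1,3], [1,4], [1,5], [2,3], [2,4], [2,5], [3,4], [3,5], [4,5]
  2-simplices (6): [1,3,4], [1,3,5], [1,4,5], [2,3,4], [2,3,5], [2,4,5]

giving chain groups C_0 ≅ Z^5, C_1 ≅ Z^9, C_2 ≅ Z^6.

∂_1: C_1 → C_0 is given by ∂[p,q] = [q] − [p].
The 5×9 boundary matrix has rank 4 and Smith normal form diag(1,1,1,1).

∂_2: C_2 → C_1 sends each 2-simplex [p,q,r] to [q,r] − [p,r] + [p,q]. For instance
  ∂[2,3,5] = [3,5] − [2,5] + [2,3],
  ∂[1,3,5] = [3,5] − [1,5] + [1,3].
The 9×6 boundary matrix has rank 5 and Smith normal form diag(1,1,1,1,1).

Reading off H_k = ker ∂_k / im ∂_{k+1}:

  H_0: rank C_0 − rank ∂_1 = 5 − 4 = 1, and the invariant factors of ∂_1 are all 1, so H_0 = Z.
  H_1: rank ker ∂_1 − rank ∂_2 = (9 − 4) − 5 = 0, and the invariant factors of ∂_2 are all 1, so H_1 = 0.
  H_2: rank ker ∂_2 − rank ∂_3 = (6 − 5) − 0 = 1, and there is no ∂_3, so H_2 = Z.

H_0 ≅ Z,  H_1 = 0,  H_2 ≅ Z.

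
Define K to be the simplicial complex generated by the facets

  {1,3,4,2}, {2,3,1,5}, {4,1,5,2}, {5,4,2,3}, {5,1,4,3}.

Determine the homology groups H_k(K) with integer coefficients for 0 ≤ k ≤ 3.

H_0 = Z,  H_1 = 0,  H_2 = 0,  H_3 = Z.

Fix the vertex order 1 < 2 < 3 < 4 < 5 and write every simplex with vertices in increasing order. Then dim K = 3 and the simplices of K are:

  0-simplices (5): [1], [2], [3], [4], [5]
  1-simplices (10): [1,2], [1,3], [1,4], [1,5], [2,3], [2,4], [2,5], [3,4], [3,5], [4,5]
  2-simplices (10): [1,2,3], [1,2,4], [1,2,5], [1,3,4], [1,3,5], [1,4,5], [2,3,4], [2,3,5], [2,4,5], [3,4,5]
  3-simplices (5): [1,2,3,4], [1,2,3,5], [1,2,4,5], [1,3,4,5], [2,3,4,5]

so the chain groups are C_0 ≅ Z^5, C_1 ≅ Z^10, C_2 ≅ Z^10, C_3 ≅ Z^5.

Boundary ∂_1: C_1 → C_0 is given by ∂[p,q] = [q] − [p]. For instance
  ∂[2,3] = [3] − [2].
As a 5×10 matrix over Z this has rank 4, with invariant factors (1,1,1,1).

Boundary ∂_2: C_2 → C_1 sends each 2-simplex [p,q,r] to [q,r] − [p,r] + [p,q]. For instance
  ∂[1,2,3] = [2,3] − [1,3] + [1,2],
  ∂[1,2,4] = [2,4] − [1,4] + [1,2].
This gives a 10×10 integer matrix of rank 6; reducing to Smith normal form yields diagonal entries (1,1,1,1,1,1).

∂_3: C_3 → C_2 sends each 3-simplex σ to the alternating sum Σ_i (−1)^i (σ with its i-th vertex removed). For instance
  ∂[1,3,4,5] = [3,4,5] − [1,4,5] + [1,3,5] − [1,3,4],
  ∂[2,3,4,5] = [3,4,5] − [2,4,5] + [2,3,5] − [2,3,4].
The resulting 10×5 matrix has rank 4, and its Smith normal form has invariant factors (1,1,1,1).

Computing H_k = (kernel of ∂_k) / (image of ∂_{k+1}):

  H_0: rank C_0 − rank ∂_1 = 5 − 4 = 1, and the invariant factors of ∂_1 are all 1, so H_0 ≅ Z.
  H_1: rank ker ∂_1 − rank ∂_2 = (10 − 4) − 6 = 0, and the invariant factors of ∂_2 are all 1, so H_1 ≅ 0.
  H_2: rank ker ∂_2 − rank ∂_3 = (10 − 6) − 4 = 0, and the invariant factors of ∂_3 are all 1, so H_2 ≅ 0.
  H_3: rank ker ∂_3 − rank ∂_4 = (5 − 4) − 0 = 1, and there is no ∂_4, so H_3 ≅ Z.

As a check, the Euler characteristic is 5 − 10 + 10 − 5 = 0, which agrees with 1 − 0 + 0 − 1 = 0.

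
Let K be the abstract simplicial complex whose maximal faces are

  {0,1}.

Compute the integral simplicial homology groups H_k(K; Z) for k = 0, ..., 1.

Fix the vertex order 0 < 1 and write every simplex with vertices in increasing order. Then dim K = 1 and the simplices of K are:

  0-simplices (2): [0], [1]
  1-simplices (1): [0,1]

so the chain groups are C_0 ≅ Z^2, C_1 ≅ Z^1.

∂_1: C_1 → C_0 is given by ∂[p,q] = [q] − [p]. For instance
  ∂[0,1] = [1] − [0].
The 2×1 boundary matrix has rank 1 and Smith normal form diag(1).

Now H_k = ker ∂_k / im ∂_{k+1}, so:

  H_0: rank C_0 − rank ∂_1 = 2 − 1 = 1, and the invariant factors of ∂_1 are all 1, so H_0 = Z.
  H_1: rank ker ∂_1 − rank ∂_2 = (1 − 1) − 0 = 0, and there is no ∂_2, so H_1 = 0.

As a check, the Euler characteristic is 2 − 1 = 1, which agrees with 1 − 0 = 1.

H_0 ≅ Z,  H_1 = 0.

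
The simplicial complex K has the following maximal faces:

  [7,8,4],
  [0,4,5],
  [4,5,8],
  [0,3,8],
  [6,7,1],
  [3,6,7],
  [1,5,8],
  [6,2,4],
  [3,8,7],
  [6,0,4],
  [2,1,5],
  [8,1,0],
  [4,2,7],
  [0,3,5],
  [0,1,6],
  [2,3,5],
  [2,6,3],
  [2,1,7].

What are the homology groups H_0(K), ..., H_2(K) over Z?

H_0 ≅ Z,  H_1 ≅ Z ⊕ Z_2,  H_2 = 0.

Take the total order 0 < 1 < 2 < 3 < 4 < 5 < 6 < 7 < 8 on the vertex set. Then K (dimension 2) consists of the simplices:

  0-simplices (9): [0], [1], [2], [3], [4], [5], [6], [7], [8]
  1-simplices (27): (27 of them)
  2-simplices (18): [0,1,6], [0,1,8], [0,3,5], [0,3,8], [0,4,5], [0,4,6], [1,2,5], [1,2,7], [1,5,8], [1,6,7], [2,3,5], [2,3,6], [2,4,6], [2,4,7], [3,6,7], [3,7,8], [4,5,8], [4,7,8]

so the chain groups are C_0 ≅ Z^9, C_1 ≅ Z^27, C_2 ≅ Z^18.

Boundary ∂_1: C_1 → C_0 sends each edge [p,q] (with p < q) to q − p. For instance
  ∂[2,7] = [7] − [2].
This gives a 9×27 integer matrix of rank 8; reducing to Smith normal form yields diagonal entries (1,1,1,1,1,1,1,1).

The boundary map ∂_2: C_2 → C_1 maps a triangle to the signed sum of its edges. For instance
  ∂[2,3,5] = [3,5] − [2,5] + [2,3],
  ∂[1,2,5] = [2,5] − [1,5] + [1,2].
This gives a 27×18 integer matrix of rank 18; reducing to Smith normal form yields diagonal entries (1,1,1,1,1,1,1,1,1,1,1,1,1,1,1,1,1,2).

Reading off H_k = ker ∂_k / im ∂_{k+1}:

  H_0: rank C_0 − rank ∂_1 = 9 − 8 = 1, and the invariant factors of ∂_1 are all 1, so H_0 = Z.
  H_1: rank ker ∂_1 − rank ∂_2 = (27 − 8) − 18 = 1, and ∂_2 has invariant factor 2 > 1, so H_1 = Z ⊕ Z_2.
  H_2: rank ker ∂_2 − rank ∂_3 = (18 − 18) − 0 = 0, and there is no ∂_3, so H_2 = 0.

(K is a triangulation of the Klein bottle.)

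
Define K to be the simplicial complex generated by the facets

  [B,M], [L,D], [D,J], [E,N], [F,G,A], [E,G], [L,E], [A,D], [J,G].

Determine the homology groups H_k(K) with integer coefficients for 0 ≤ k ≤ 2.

Order the vertices as A < B < D < E < F < G < J < L < M < N. Listing each simplex with vertices in this order, K has dimension 2 with simplices:

  0-simplices (10): A, B, D, E, F, G, J, L, M, N
  1-simplices (11): AD, AF, AG, BM, DJ, DL, EG, EL, EN, FG, GJ
  2-simplices (1): AFG

giving chain groups C_0 ≅ Z^10, C_1 ≅ Z^11, C_2 ≅ Z^1.

∂_1: C_1 → C_0 maps an edge to its endpoints' difference, ∂[p,q] = q − p. For instance
  ∂DJ = J − D.
This gives a 10×11 integer matrix of rank 8; reducing to Smith normal form yields diagonal entries (1,1,1,1,1,1,1,1).

Boundary ∂_2: C_2 → C_1 acts by ∂[p,q,r] = [q,r] − [p,r] + [p,q]. For instance
  ∂AFG = FG − AG + AF.
The 11×1 boundary matrix has rank 1 and Smith normal form diag(1).

From H_k ≅ ker(∂_k) / im(∂_{k+1}) we obtain:

  H_0: rank C_0 − rank ∂_1 = 10 − 8 = 2, and the invariant factors of ∂_1 are all 1, so H_0 ≅ Z^2.
  H_1: rank ker ∂_1 − rank ∂_2 = (11 − 8) − 1 = 2, and the invariant factors of ∂_2 are all 1, so H_1 ≅ Z^2.
  H_2: rank ker ∂_2 − rank ∂_3 = (1 − 1) − 0 = 0, and there is no ∂_3, so H_2 ≅ 0.

As a check, the Euler characteristic is 10 − 11 + 1 = 0, which agrees with 2 − 2 + 0 = 0.

H_0 = Z^2,  H_1 = Z^2,  H_2 = 0.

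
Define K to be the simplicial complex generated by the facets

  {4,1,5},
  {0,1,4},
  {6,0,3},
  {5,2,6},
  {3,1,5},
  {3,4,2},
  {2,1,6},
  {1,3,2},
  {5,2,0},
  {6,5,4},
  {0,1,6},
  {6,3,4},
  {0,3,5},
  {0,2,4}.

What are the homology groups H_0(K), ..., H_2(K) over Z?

Fix the vertex order 0 < 1 < 2 < 3 < 4 < 5 < 6 and write every simplex with vertices in increasing order. Then dim K = 2 and the simplices of K are:

  0-simplices (7): [0], [1], [2], [3], [4], [5], [6]
  1-simplices (21): [0,1], [0,2], [0,3], [0,4], [0,5], [0,6], [1,2], [1,3], [1,4], [1,5], [1,6], [2,3], [2,4], [2,5], [2,6], [3,4], [3,5], [3,6], [4,5], [4,6], [5,6]
  2-simplices (14): [0,1,4], [0,1,6], [0,2,4], [0,2,5], [0,3,5], [0,3,6], [1,2,3], [1,2,6], [1,3,5], [1,4,5], [2,3,4], [2,5,6], [3,4,6], [4,5,6]

so the chain groups are C_0 ≅ Z^7, C_1 ≅ Z^21, C_2 ≅ Z^14.

The boundary map ∂_1: C_1 → C_0 maps an edge to its endpoints' difference, ∂[p,q] = q − p.
As a 7×21 matrix over Z this has rank 6, with invariant factors (1,1,1,1,1,1).

∂_2: C_2 → C_1 sends each 2-simplex [p,q,r] to [q,r] − [p,r] + [p,q]. For instance
  ∂[3,4,6] = [4,6] − [3,6] + [3,4],
  ∂[2,3,4] = [3,4] − [2,4] + [2,3].
The resulting 21×14 matrix has rank 13, and its Smith normal form has invariant factors (1,1,1,1,1,1,1,1,1,1,1,1,1).

Computing H_k = (kernel of ∂_k) / (image of ∂_{k+1}):

  H_0: rank C_0 − rank ∂_1 = 7 − 6 = 1, and the invariant factors of ∂_1 are all 1, so H_0 = Z.
  H_1: rank ker ∂_1 − rank ∂_2 = (21 − 6) − 13 = 2, and the invariant factors of ∂_2 are all 1, so H_1 = Z^2.
  H_2: rank ker ∂_2 − rank ∂_3 = (14 − 13) − 0 = 1, and there is no ∂_3, so H_2 = Z.

As a check, the Euler characteristic is 7 − 21 + 14 = 0, which agrees with 1 − 2 + 1 = 0.
(K is a triangulation of the torus T^2.)

H_0 = Z,  H_1 = Z^2,  H_2 = Z.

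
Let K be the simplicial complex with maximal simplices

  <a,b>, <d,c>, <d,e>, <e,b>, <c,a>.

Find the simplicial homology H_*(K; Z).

H_0 = Z,  H_1 = Z.

Fix the vertex order a < b < c < d < e and write every simplex with vertices in increasing order. Then dim K = 1 and the simplices of K are:

  0-simplices (5): a, b, c, d, e
  1-simplices (5): ab, ac, be, cd, de

so the chain groups are C_0 ≅ Z^5, C_1 ≅ Z^5.

The boundary map ∂_1: C_1 → C_0 sends each edge [p,q] (with p < q) to q − p. For instance
  ∂be = e − b.
This gives a 5×5 integer matrix of rank 4; reducing to Smith normal form yields diagonal entries (1,1,1,1).

From H_k ≅ ker(∂_k) / im(∂_{k+1}) we obtain:

  H_0: rank C_0 − rank ∂_1 = 5 − 4 = 1, and the invariant factors of ∂_1 are all 1, so H_0 ≅ Z.
  H_1: rank ker ∂_1 − rank ∂_2 = (5 − 4) − 0 = 1, and there is no ∂_2, so H_1 ≅ Z.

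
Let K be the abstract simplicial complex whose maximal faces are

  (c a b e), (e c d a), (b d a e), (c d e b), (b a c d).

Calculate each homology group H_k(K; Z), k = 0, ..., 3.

H_0 ≅ Z,  H_1 = 0,  H_2 = 0,  H_3 ≅ Z.

We work with the vertex ordering a < b < c < d < e. The simplices of K, each written with vertices in increasing order, are:

  0-simplices (5): a, b, c, d, e
  1-simplices (10): ab, ac, ad, ae, bc, bd, be, cd, ce, de
  2-simplices (10): abc, abd, abe, acd, ace, ade, bcd, bce, bde, cde
  3-simplices (5): abcd, abce, abde, acde, bcde

so the chain groups are C_0 ≅ Z^5, C_1 ≅ Z^10, C_2 ≅ Z^10, C_3 ≅ Z^5.

∂_1: C_1 → C_0 is given by ∂[p,q] = [q] − [p]. For instance
  ∂bd = d − b.
The 5×10 boundary matrix has rank 4 and Smith normal form diag(1,1,1,1).

Boundary ∂_2: C_2 → C_1 acts by ∂[p,q,r] = [q,r] − [p,r] + [p,q]. For instance
  ∂abd = bd − ad + ab,
  ∂ace = ce − ae + ac.
As a 10×10 matrix over Z this has rank 6, with invariant factors (1,1,1,1,1,1).

Boundary ∂_3: C_3 → C_2 sends each 3-simplex σ to the alternating sum Σ_i (−1)^i (σ with its i-th vertex removed). For instance
  ∂abcd = bcd − acd + abd − abc,
  ∂acde = cde − ade + ace − acd.
As a 10×5 matrix over Z this has rank 4, with invariant factors (1,1,1,1).

Now H_k = ker ∂_k / im ∂_{k+1}, so:

  H_0: rank C_0 − rank ∂_1 = 5 − 4 = 1, and the invariant factors of ∂_1 are all 1, so H_0 = Z.
  H_1: rank ker ∂_1 − rank ∂_2 = (10 − 4) − 6 = 0, and the invariant factors of ∂_2 are all 1, so H_1 = 0.
  H_2: rank ker ∂_2 − rank ∂_3 = (10 − 6) − 4 = 0, and the invariant factors of ∂_3 are all 1, so H_2 = 0.
  H_3: rank ker ∂_3 − rank ∂_4 = (5 − 4) − 0 = 1, and there is no ∂_4, so H_3 = Z.

As a check, the Euler characteristic is 5 − 10 + 10 − 5 = 0, which agrees with 1 − 0 + 0 − 1 = 0.
(K is a triangulation of the 3-sphere S^3.)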